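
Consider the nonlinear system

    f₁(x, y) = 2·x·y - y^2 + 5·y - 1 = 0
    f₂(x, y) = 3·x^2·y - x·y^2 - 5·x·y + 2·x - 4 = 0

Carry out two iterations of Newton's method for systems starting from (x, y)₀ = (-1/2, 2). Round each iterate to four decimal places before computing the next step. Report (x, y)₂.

(-0.7836, 0.1250)

At (-1/2, 2): F = (3.0000, 3.5000).
Jacobian J = [[2·y, 2·x - 2·y + 5], [6·x·y - y^2 - 5·y + 2, 3·x^2 - 2·x·y - 5·x]].
At the point, J = [[4.0000, 0.0000], [-18.0000, 5.2500]] (det J = 21.0000).
Solving J·Δ = −F gives Δ = (-0.7500, -3.2381).
Then the next iterate is (x, y)₁ = (-1.2500, -1.2381).
Round to (-1.2500, -1.2381) and repeat: F = (-5.628142, -18.125604), J = [[-2.4762, 4.9762], [15.943358, 7.842250]].
Δ = (0.4664, 1.3631), so (x, y)₂ = (-0.7836, 0.1250).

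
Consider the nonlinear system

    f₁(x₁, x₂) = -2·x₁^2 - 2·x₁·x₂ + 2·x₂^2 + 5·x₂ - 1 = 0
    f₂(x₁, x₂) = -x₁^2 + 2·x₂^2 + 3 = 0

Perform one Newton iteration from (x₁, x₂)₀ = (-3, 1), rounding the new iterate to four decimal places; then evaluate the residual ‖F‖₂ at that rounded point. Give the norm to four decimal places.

At (-3, 1): F = (-6.0000, -4.0000).
Jacobian J = [[-4·x₁ - 2·x₂, -2·x₁ + 4·x₂ + 5], [-2·x₁, 4·x₂]].
At the point, J = [[10.0000, 15.0000], [6.0000, 4.0000]] (det J = -50.0000).
Solving J·Δ = −F gives Δ = (0.7200, -0.0800).
Then the next iterate is (x₁, x₂)₁ = (-2.2800, 0.9200).
Re-evaluating at (-2.2800, 0.9200): F = (-0.9088, -0.5056), so ‖F‖₂ = 1.0400.

1.0400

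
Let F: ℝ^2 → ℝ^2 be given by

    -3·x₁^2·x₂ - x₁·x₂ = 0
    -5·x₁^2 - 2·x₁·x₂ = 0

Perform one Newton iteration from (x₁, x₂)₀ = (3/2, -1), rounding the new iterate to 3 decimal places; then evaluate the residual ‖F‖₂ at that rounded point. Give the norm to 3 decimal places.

At (3/2, -1): F = (8.250, -8.250).
Jacobian J = [[-6·x₁·x₂ - x₂, -3·x₁^2 - x₁], [-10·x₁ - 2·x₂, -2·x₁]].
At the point, J = [[10.000, -8.250], [-13.000, -3.000]] (det J = -137.250).
Solving J·Δ = −F gives Δ = (-0.676, 0.180).
Then the next iterate is (x₁, x₂)₁ = (0.824, -0.820).
Re-evaluating at (0.824, -0.820): F = (2.34596, -2.04352), so ‖F‖₂ = 3.111.

3.111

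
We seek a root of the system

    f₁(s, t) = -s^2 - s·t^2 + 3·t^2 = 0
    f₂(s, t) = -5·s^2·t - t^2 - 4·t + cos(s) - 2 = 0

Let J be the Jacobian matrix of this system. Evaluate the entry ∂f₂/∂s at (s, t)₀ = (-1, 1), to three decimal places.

∂f₂/∂s = -10·s·t - sin(s).
At (-1, 1) this is 10.841.

10.841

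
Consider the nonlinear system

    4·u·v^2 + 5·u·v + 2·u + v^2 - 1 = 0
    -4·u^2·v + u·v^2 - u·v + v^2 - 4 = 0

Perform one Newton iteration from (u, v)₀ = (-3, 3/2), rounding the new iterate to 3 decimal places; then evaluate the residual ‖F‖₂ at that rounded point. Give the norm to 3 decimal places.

At (-3, 3/2): F = (-54.250, -58.000).
Jacobian J = [[4·v^2 + 5·v + 2, 8·u·v + 5·u + 2·v], [-8·u·v + v^2 - v, -4·u^2 + 2·u·v - u + 2·v]].
At the point, J = [[18.500, -48.000], [36.750, -39.000]] (det J = 1042.500).
Solving J·Δ = −F gives Δ = (0.641, -0.883).
Then the next iterate is (u, v)₁ = (-2.359, 0.617).
Re-evaluating at (-2.359, 0.617): F = (-16.20701, -16.79598), so ‖F‖₂ = 23.340.

23.340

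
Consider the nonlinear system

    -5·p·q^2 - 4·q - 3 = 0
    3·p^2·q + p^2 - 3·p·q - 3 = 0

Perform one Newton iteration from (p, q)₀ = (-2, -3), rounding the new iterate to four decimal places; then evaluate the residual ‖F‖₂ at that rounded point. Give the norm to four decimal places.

At (-2, -3): F = (99.0000, -53.0000).
Jacobian J = [[-5·q^2, -10·p·q - 4], [6·p·q + 2·p - 3·q, 3·p^2 - 3·p]].
At the point, J = [[-45.0000, -64.0000], [41.0000, 18.0000]] (det J = 1814.0000).
Solving J·Δ = −F gives Δ = (0.8875, 0.9228).
Then the next iterate is (p, q)₁ = (-1.1125, -2.0772).
Re-evaluating at (-1.1125, -2.0772): F = (29.309652, -16.407577), so ‖F‖₂ = 33.5896.

33.5896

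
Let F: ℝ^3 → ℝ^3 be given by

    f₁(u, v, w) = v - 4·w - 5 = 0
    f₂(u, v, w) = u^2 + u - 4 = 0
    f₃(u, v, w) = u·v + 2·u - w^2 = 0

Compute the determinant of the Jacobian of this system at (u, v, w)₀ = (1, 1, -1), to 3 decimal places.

-18.000

J = [[0, 1, -4], [2·u + 1, 0, 0], [v + 2, u, -2·w]].
At the point, J = [[0.000, 1.000, -4.000], [3.000, 0.000, 0.000], [3.000, 1.000, 2.000]].
det J = -18.000.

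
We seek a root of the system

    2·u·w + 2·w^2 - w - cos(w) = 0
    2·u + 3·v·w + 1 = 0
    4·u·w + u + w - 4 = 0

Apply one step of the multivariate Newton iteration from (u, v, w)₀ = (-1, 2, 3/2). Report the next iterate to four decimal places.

At (-1, 2, 3/2): F = (-0.070737, 8.0000, -9.5000).
Jacobian J = [[2·w, 0, 2·u + 4·w + sin(w) - 1], [2, 3·w, 3·v], [4·w + 1, 0, 4·u + 1]].
At the point, J = [[3.0000, 0.0000, 3.997495], [2.0000, 4.5000, 6.0000], [7.0000, 0.0000, -3.0000]] (det J = -166.421092).
Solving J·Δ = −F gives Δ = (1.0326, -1.2271, -0.7572).
Then the next iterate is (u, v, w)₁ = (0.0326, 0.7729, 0.7428).

(0.0326, 0.7729, 0.7428)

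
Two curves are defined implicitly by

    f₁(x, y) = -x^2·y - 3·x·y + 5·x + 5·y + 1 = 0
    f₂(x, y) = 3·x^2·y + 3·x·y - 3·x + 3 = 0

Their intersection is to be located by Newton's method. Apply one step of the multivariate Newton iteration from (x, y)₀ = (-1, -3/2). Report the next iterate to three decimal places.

(-5.000, 4.286)

At (-1, -3/2): F = (-14.500, 6.000).
Jacobian J = [[-2·x·y - 3·y + 5, -x^2 - 3·x + 5], [6·x·y + 3·y - 3, 3·x^2 + 3·x]].
At the point, J = [[6.500, 7.000], [1.500, 0.000]] (det J = -10.500).
Solving J·Δ = −F gives Δ = (-4.000, 5.786).
Then the next iterate is (x, y)₁ = (-5.000, 4.286).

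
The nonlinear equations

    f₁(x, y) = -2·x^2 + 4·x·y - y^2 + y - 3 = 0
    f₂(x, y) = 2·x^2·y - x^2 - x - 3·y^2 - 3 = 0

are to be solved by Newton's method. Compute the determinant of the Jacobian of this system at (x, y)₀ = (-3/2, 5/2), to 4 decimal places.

-298.0000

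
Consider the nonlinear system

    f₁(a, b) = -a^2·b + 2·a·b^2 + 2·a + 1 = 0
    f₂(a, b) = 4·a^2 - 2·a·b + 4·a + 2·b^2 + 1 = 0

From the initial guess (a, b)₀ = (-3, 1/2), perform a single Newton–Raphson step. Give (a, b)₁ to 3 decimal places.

At (-3, 1/2): F = (-11.000, 28.500).
Jacobian J = [[-2·a·b + 2·b^2 + 2, -a^2 + 4·a·b], [8·a - 2·b + 4, -2·a + 4·b]].
At the point, J = [[5.500, -15.000], [-21.000, 8.000]] (det J = -271.000).
Solving J·Δ = −F gives Δ = (1.253, -0.274).
Then the next iterate is (a, b)₁ = (-1.747, 0.226).

(-1.747, 0.226)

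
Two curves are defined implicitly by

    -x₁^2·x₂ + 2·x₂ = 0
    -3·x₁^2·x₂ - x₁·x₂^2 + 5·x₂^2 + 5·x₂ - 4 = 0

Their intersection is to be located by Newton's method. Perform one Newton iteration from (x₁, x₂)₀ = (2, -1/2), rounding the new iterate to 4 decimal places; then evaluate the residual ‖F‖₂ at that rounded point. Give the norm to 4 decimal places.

At (2, -1/2): F = (1.0000, 0.2500).
Jacobian J = [[-2·x₁·x₂, -x₁^2 + 2], [-6·x₁·x₂ - x₂^2, -3·x₁^2 - 2·x₁·x₂ + 10·x₂ + 5]].
At the point, J = [[2.0000, -2.0000], [5.7500, -10.0000]] (det J = -8.5000).
Solving J·Δ = −F gives Δ = (-1.1176, -0.6176).
Then the next iterate is (x₁, x₂)₁ = (0.8824, -1.1176).
Re-evaluating at (0.8824, -1.1176): F = (-1.365003, -1.834405), so ‖F‖₂ = 2.2865.

2.2865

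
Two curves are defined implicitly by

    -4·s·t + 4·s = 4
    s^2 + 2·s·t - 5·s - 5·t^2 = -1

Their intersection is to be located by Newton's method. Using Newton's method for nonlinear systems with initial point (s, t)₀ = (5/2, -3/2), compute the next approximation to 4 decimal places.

(1.4412, -0.4588)

At (5/2, -3/2): F = (21.0000, -24.0000).
Jacobian J = [[-4·t + 4, -4·s], [2·s + 2·t - 5, 2·s - 10·t]].
At the point, J = [[10.0000, -10.0000], [-3.0000, 20.0000]] (det J = 170.0000).
Solving J·Δ = −F gives Δ = (-1.0588, 1.0412).
Then the next iterate is (s, t)₁ = (1.4412, -0.4588).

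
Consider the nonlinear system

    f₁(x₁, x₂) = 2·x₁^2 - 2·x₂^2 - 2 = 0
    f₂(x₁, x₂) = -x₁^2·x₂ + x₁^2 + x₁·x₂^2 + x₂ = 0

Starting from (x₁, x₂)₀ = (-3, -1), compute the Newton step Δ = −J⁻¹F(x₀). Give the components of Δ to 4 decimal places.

(1.2353, 0.2059)

At (-3, -1): F = (14.0000, 14.0000).
Jacobian J = [[4·x₁, -4·x₂], [-2·x₁·x₂ + 2·x₁ + x₂^2, -x₁^2 + 2·x₁·x₂ + 1]].
At the point, J = [[-12.0000, 4.0000], [-11.0000, -2.0000]] (det J = 68.0000).
Solving J·Δ = −F gives Δ = (1.2353, 0.2059).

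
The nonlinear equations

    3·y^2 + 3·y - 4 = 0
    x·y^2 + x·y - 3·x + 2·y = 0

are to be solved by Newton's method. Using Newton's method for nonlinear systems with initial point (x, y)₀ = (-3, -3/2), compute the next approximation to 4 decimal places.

At (-3, -3/2): F = (-1.7500, 3.7500).
Jacobian J = [[0, 6·y + 3], [y^2 + y - 3, 2·x·y + x + 2]].
At the point, J = [[0.0000, -6.0000], [-2.2500, 8.0000]] (det J = -13.5000).
Solving J·Δ = −F gives Δ = (0.6296, -0.2917).
Then the next iterate is (x, y)₁ = (-2.3704, -1.7917).

(-2.3704, -1.7917)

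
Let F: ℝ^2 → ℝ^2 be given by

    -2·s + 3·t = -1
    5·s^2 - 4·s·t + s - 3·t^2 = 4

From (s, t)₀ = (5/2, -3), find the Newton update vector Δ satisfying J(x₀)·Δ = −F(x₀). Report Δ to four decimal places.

(-1.5558, 3.2962)

At (5/2, -3): F = (-13.0000, 32.7500).
Jacobian J = [[-2, 3], [10·s - 4·t + 1, -4·s - 6·t]].
At the point, J = [[-2.0000, 3.0000], [38.0000, 8.0000]] (det J = -130.0000).
Solving J·Δ = −F gives Δ = (-1.5558, 3.2962).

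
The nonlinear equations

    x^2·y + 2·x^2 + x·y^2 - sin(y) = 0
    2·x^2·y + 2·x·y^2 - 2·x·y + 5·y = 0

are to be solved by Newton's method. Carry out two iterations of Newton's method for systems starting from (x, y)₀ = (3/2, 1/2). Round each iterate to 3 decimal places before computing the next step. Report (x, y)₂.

(0.506, 0.051)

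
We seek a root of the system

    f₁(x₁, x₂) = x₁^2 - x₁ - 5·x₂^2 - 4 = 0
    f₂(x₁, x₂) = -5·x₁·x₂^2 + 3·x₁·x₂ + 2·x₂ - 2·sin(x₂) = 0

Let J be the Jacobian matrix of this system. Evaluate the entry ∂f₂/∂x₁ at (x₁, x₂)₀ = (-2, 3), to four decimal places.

-36.0000

∂f₂/∂x₁ = -5·x₂^2 + 3·x₂.
At (-2, 3) this is -36.0000.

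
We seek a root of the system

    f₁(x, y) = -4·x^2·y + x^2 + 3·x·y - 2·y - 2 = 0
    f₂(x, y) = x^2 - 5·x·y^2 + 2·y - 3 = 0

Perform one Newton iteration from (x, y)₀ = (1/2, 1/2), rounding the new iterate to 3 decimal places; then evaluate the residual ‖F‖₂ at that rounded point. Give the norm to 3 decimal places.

164.342

At (1/2, 1/2): F = (-2.500, -2.375).
Jacobian J = [[-8·x·y + 2·x + 3·y, -4·x^2 + 3·x - 2], [2·x - 5·y^2, -10·x·y + 2]].
At the point, J = [[0.500, -1.500], [-0.250, -0.500]] (det J = -0.625).
Solving J·Δ = −F gives Δ = (-3.700, -2.900).
Then the next iterate is (x, y)₁ = (-3.200, -2.400).
Re-evaluating at (-3.200, -2.400): F = (134.384, 94.600), so ‖F‖₂ = 164.342.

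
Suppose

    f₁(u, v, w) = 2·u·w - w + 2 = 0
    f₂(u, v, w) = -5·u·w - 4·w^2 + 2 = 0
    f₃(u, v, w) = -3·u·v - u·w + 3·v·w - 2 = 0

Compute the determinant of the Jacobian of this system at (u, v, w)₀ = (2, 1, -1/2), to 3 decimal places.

J = [[2·w, 0, 2·u - 1], [-5·w, 0, -5·u - 8·w], [-3·v - w, -3·u + 3·w, -u + 3·v]].
At the point, J = [[-1.000, 0.000, 3.000], [2.500, 0.000, -6.000], [-2.500, -7.500, 1.000]].
det J = -11.250.

-11.250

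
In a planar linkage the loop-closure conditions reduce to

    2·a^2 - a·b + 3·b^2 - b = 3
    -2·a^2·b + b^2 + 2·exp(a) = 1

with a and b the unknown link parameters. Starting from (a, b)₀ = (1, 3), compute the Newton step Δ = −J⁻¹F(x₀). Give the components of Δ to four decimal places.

At (1, 3): F = (20.0000, 7.436564).
Jacobian J = [[4·a - b, -a + 6·b - 1], [-4·a·b + 2·exp(a), -2·a^2 + 2·b]].
At the point, J = [[1.0000, 16.0000], [-6.563436, 4.0000]] (det J = 109.014981).
Solving J·Δ = −F gives Δ = (0.3576, -1.2724).

(0.3576, -1.2724)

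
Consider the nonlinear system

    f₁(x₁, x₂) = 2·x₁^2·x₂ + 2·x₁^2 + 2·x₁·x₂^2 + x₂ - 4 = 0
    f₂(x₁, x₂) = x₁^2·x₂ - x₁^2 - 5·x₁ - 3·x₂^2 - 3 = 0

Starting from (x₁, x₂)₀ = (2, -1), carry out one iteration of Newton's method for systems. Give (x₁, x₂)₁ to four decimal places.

(1.5758, 0.8485)

At (2, -1): F = (-1.0000, -24.0000).
Jacobian J = [[4·x₁·x₂ + 4·x₁ + 2·x₂^2, 2·x₁^2 + 4·x₁·x₂ + 1], [2·x₁·x₂ - 2·x₁ - 5, x₁^2 - 6·x₂]].
At the point, J = [[2.0000, 1.0000], [-13.0000, 10.0000]] (det J = 33.0000).
Solving J·Δ = −F gives Δ = (-0.4242, 1.8485).
Then the next iterate is (x₁, x₂)₁ = (1.5758, 0.8485).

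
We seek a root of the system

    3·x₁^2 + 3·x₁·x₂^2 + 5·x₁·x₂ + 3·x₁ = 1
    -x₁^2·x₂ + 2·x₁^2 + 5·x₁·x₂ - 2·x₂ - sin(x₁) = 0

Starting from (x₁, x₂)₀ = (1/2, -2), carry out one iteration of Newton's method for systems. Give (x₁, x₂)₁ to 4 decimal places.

(0.4495, -1.4727)

At (1/2, -2): F = (2.2500, -0.479426).
Jacobian J = [[6·x₁ + 3·x₂^2 + 5·x₂ + 3, 6·x₁·x₂ + 5·x₁], [-2·x₁·x₂ + 4·x₁ + 5·x₂ - cos(x₁), -x₁^2 + 5·x₁ - 2]].
At the point, J = [[8.0000, -3.5000], [-6.877583, 0.2500]] (det J = -22.071539).
Solving J·Δ = −F gives Δ = (-0.0505, 0.5273).
Then the next iterate is (x₁, x₂)₁ = (0.4495, -1.4727).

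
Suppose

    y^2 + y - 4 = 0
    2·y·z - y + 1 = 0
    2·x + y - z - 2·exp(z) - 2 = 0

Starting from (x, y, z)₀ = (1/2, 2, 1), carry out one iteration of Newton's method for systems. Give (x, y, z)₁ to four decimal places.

(1.3264, 1.6000, 0.3500)

At (1/2, 2, 1): F = (2.0000, 3.0000, -5.436564).
Jacobian J = [[0, 2·y + 1, 0], [0, 2·z - 1, 2·y], [2, 1, -2·exp(z) - 1]].
At the point, J = [[0.0000, 5.0000, 0.0000], [0.0000, 1.0000, 4.0000], [2.0000, 1.0000, -6.436564]] (det J = 40.0000).
Solving J·Δ = −F gives Δ = (0.8264, -0.4000, -0.6500).
Then the next iterate is (x, y, z)₁ = (1.3264, 1.6000, 0.3500).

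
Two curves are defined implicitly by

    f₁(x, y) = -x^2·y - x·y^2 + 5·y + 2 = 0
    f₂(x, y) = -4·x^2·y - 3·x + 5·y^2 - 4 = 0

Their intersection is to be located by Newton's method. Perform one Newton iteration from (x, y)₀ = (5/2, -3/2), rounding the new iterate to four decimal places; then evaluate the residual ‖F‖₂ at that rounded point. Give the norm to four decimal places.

At (5/2, -3/2): F = (-1.7500, 37.2500).
Jacobian J = [[-2·x·y - y^2, -x^2 - 2·x·y + 5], [-8·x·y - 3, -4·x^2 + 10·y]].
At the point, J = [[5.2500, 6.2500], [27.0000, -40.0000]] (det J = -378.7500).
Solving J·Δ = −F gives Δ = (-0.4299, 0.6411).
Then the next iterate is (x, y)₁ = (2.0701, -0.8589).
Re-evaluating at (2.0701, -0.8589): F = (-0.140976, 8.200871), so ‖F‖₂ = 8.2021.

8.2021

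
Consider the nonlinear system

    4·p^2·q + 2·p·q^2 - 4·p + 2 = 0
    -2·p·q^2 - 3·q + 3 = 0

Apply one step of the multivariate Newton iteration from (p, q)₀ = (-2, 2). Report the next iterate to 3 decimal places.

(-1.071, 1.571)

At (-2, 2): F = (26.000, 13.000).
Jacobian J = [[8·p·q + 2·q^2 - 4, 4·p^2 + 4·p·q], [-2·q^2, -4·p·q - 3]].
At the point, J = [[-28.000, 0.000], [-8.000, 13.000]] (det J = -364.000).
Solving J·Δ = −F gives Δ = (0.929, -0.429).
Then the next iterate is (p, q)₁ = (-1.071, 1.571).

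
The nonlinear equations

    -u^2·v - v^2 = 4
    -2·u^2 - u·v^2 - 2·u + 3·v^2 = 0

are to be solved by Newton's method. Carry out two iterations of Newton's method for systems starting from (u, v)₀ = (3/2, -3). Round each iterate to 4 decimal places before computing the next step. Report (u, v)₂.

(2.6927, -4.6573)

At (3/2, -3): F = (-6.2500, 6.0000).
Jacobian J = [[-2·u·v, -u^2 - 2·v], [-4·u - v^2 - 2, -2·u·v + 6·v]].
At the point, J = [[9.0000, 3.7500], [-17.0000, -9.0000]] (det J = -17.2500).
Solving J·Δ = −F gives Δ = (1.9565, -3.0290).
Then the next iterate is (u, v)₁ = (3.4565, -6.0290).
Round to (3.4565, -6.0290) and repeat: F = (31.681987, -47.401030), J = [[41.678477, 0.110608], [-52.174841, 5.504477]].
Δ = (-0.7638, 1.3717), so (u, v)₂ = (2.6927, -4.6573).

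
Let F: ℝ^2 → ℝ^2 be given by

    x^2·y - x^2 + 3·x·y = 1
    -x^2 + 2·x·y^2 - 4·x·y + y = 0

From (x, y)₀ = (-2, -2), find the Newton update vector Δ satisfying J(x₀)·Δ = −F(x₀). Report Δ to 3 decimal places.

(0.532, 1.095)

At (-2, -2): F = (-1.000, -38.000).
Jacobian J = [[2·x·y - 2·x + 3·y, x^2 + 3·x], [-2·x + 2·y^2 - 4·y, 4·x·y - 4·x + 1]].
At the point, J = [[6.000, -2.000], [20.000, 25.000]] (det J = 190.000).
Solving J·Δ = −F gives Δ = (0.532, 1.095).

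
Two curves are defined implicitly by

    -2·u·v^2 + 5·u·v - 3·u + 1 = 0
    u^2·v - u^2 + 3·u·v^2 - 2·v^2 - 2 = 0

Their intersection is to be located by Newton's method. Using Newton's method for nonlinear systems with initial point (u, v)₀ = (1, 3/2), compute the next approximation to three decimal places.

At (1, 3/2): F = (1.000, 0.750).
Jacobian J = [[-2·v^2 + 5·v - 3, -4·u·v + 5·u], [2·u·v - 2·u + 3·v^2, u^2 + 6·u·v - 4·v]].
At the point, J = [[0.000, -1.000], [7.750, 4.000]] (det J = 7.750).
Solving J·Δ = −F gives Δ = (-0.613, 1.000).
Then the next iterate is (u, v)₁ = (0.387, 2.500).

(0.387, 2.500)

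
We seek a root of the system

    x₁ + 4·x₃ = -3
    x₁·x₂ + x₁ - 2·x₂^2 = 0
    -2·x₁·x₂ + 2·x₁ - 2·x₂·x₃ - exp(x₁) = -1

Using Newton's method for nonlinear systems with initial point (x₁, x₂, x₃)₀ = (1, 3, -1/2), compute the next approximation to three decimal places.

(1.278, 1.829, -1.070)

At (1, 3, -1/2): F = (2.000, -14.000, -2.71828).
Jacobian J = [[1, 0, 4], [x₂ + 1, x₁ - 4·x₂, 0], [-2·x₂ - exp(x₁) + 2, -2·x₁ - 2·x₃, -2·x₂]].
At the point, J = [[1.000, 0.000, 4.000], [4.000, -11.000, 0.000], [-6.71828, -1.000, -6.000]] (det J = -245.60440).
Solving J·Δ = −F gives Δ = (0.278, -1.171, -0.570).
Then the next iterate is (x₁, x₂, x₃)₁ = (1.278, 1.829, -1.070).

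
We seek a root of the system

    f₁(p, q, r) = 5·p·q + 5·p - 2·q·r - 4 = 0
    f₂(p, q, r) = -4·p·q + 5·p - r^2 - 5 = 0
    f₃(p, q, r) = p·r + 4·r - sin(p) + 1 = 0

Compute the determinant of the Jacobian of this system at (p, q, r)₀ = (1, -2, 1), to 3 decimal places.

J = [[5·q + 5, 5·p - 2·r, -2·q], [-4·q + 5, -4·p, -2·r], [r - cos(p), 0, p + 4]].
At the point, J = [[-5.000, 3.000, 4.000], [13.000, -4.000, -2.000], [0.45970, 0.000, 5.000]].
det J = -90.403.

-90.403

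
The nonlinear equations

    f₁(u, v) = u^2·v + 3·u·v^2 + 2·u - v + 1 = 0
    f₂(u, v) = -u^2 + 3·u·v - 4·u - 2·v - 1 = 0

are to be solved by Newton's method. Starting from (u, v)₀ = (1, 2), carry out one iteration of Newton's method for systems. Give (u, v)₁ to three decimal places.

At (1, 2): F = (15.000, -4.000).
Jacobian J = [[2·u·v + 3·v^2 + 2, u^2 + 6·u·v - 1], [-2·u + 3·v - 4, 3·u - 2]].
At the point, J = [[18.000, 12.000], [0.000, 1.000]] (det J = 18.000).
Solving J·Δ = −F gives Δ = (-3.500, 4.000).
Then the next iterate is (u, v)₁ = (-2.500, 6.000).

(-2.500, 6.000)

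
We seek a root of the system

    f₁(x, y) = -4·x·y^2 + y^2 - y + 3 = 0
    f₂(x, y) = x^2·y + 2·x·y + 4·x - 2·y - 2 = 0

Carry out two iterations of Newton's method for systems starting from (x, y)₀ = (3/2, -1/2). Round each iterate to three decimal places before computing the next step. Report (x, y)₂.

(-2.595, -3.399)

At (3/2, -1/2): F = (2.250, 2.375).
Jacobian J = [[-4·y^2, -8·x·y + 2·y - 1], [2·x·y + 2·y + 4, x^2 + 2·x - 2]].
At the point, J = [[-1.000, 4.000], [1.500, 3.250]] (det J = -9.250).
Solving J·Δ = −F gives Δ = (-0.236, -0.622).
Then the next iterate is (x, y)₁ = (1.264, -1.122).
Round to (1.264, -1.122) and repeat: F = (-0.98403, 0.67097), J = [[-5.03554, 8.10166], [-1.08042, 2.12570]].
Δ = (-3.859, -2.277), so (x, y)₂ = (-2.595, -3.399).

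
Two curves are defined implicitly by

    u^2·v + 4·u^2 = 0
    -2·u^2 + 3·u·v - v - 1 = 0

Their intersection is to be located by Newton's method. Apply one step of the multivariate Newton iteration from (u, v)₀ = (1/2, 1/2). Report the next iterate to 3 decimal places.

(0.132, 2.632)

At (1/2, 1/2): F = (1.125, -1.250).
Jacobian J = [[2·u·v + 8·u, u^2], [-4·u + 3·v, 3·u - 1]].
At the point, J = [[4.500, 0.250], [-0.500, 0.500]] (det J = 2.375).
Solving J·Δ = −F gives Δ = (-0.368, 2.132).
Then the next iterate is (u, v)₁ = (0.132, 2.632).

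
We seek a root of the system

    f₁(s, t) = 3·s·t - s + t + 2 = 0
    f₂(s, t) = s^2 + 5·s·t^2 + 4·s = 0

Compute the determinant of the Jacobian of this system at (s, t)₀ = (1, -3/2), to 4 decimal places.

J = [[3·t - 1, 3·s + 1], [2·s + 5·t^2 + 4, 10·s·t]].
At the point, J = [[-5.5000, 4.0000], [17.2500, -15.0000]].
det J = 13.5000.

13.5000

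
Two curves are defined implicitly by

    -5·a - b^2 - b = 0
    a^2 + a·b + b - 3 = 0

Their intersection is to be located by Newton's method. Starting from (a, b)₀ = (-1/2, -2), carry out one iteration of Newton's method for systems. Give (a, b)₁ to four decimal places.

At (-1/2, -2): F = (0.5000, -3.7500).
Jacobian J = [[-5, -2·b - 1], [2·a + b, a + 1]].
At the point, J = [[-5.0000, 3.0000], [-3.0000, 0.5000]] (det J = 6.5000).
Solving J·Δ = −F gives Δ = (-1.7692, -3.1154).
Then the next iterate is (a, b)₁ = (-2.2692, -5.1154).

(-2.2692, -5.1154)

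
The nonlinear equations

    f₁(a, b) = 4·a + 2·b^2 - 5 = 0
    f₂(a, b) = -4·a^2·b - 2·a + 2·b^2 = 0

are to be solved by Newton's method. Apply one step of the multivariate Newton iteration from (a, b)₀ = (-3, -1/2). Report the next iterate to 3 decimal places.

At (-3, -1/2): F = (-16.500, 24.500).
Jacobian J = [[4, 4·b], [-8·a·b - 2, -4·a^2 + 4·b]].
At the point, J = [[4.000, -2.000], [-14.000, -38.000]] (det J = -180.000).
Solving J·Δ = −F gives Δ = (3.756, -0.739).
Then the next iterate is (a, b)₁ = (0.756, -1.239).

(0.756, -1.239)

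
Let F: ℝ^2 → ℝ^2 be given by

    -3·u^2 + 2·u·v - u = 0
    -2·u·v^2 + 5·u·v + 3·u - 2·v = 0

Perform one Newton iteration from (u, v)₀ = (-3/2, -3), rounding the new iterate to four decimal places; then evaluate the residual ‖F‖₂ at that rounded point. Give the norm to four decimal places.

13.7256

At (-3/2, -3): F = (3.7500, 51.0000).
Jacobian J = [[-6·u + 2·v - 1, 2·u], [-2·v^2 + 5·v + 3, -4·u·v + 5·u - 2]].
At the point, J = [[2.0000, -3.0000], [-30.0000, -27.5000]] (det J = -145.0000).
Solving J·Δ = −F gives Δ = (0.3440, 1.4793).
Then the next iterate is (u, v)₁ = (-1.1560, -1.5207).
Re-evaluating at (-1.1560, -1.5207): F = (0.662850, 13.709612), so ‖F‖₂ = 13.7256.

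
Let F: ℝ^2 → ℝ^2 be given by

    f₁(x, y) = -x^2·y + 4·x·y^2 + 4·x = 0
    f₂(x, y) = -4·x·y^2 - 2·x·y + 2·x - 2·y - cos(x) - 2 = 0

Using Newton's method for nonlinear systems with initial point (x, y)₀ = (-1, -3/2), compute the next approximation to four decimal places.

At (-1, -3/2): F = (-11.5000, 4.459698).
Jacobian J = [[-2·x·y + 4·y^2 + 4, -x^2 + 8·x·y], [-4·y^2 - 2·y + sin(x) + 2, -8·x·y - 2·x - 2]].
At the point, J = [[10.0000, 11.0000], [-4.841471, -12.0000]] (det J = -66.743819).
Solving J·Δ = −F gives Δ = (1.3326, -0.1660).
Then the next iterate is (x, y)₁ = (0.3326, -1.6660).

(0.3326, -1.6660)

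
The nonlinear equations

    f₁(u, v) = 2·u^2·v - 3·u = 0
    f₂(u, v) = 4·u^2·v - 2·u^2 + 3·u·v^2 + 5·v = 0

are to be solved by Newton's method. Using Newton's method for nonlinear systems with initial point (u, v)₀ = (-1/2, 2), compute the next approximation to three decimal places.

At (-1/2, 2): F = (2.500, 5.500).
Jacobian J = [[4·u·v - 3, 2·u^2], [8·u·v - 4·u + 3·v^2, 4·u^2 + 6·u·v + 5]].
At the point, J = [[-7.000, 0.500], [6.000, 0.000]] (det J = -3.000).
Solving J·Δ = −F gives Δ = (-0.917, -17.833).
Then the next iterate is (u, v)₁ = (-1.417, -15.833).

(-1.417, -15.833)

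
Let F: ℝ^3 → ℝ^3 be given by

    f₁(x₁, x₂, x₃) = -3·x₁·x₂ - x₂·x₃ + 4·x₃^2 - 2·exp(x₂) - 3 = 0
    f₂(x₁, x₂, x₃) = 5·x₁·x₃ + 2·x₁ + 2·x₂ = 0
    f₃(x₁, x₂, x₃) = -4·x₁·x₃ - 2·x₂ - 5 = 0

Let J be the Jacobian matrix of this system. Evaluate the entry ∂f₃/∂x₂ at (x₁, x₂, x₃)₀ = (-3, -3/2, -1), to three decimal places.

∂f₃/∂x₂ = -2.
At (-3, -3/2, -1) this is -2.000.

-2.000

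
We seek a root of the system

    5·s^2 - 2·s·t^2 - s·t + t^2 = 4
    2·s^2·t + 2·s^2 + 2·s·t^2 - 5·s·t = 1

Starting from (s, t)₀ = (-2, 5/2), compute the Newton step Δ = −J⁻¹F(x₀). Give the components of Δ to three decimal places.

At (-2, 5/2): F = (52.250, 27.000).
Jacobian J = [[10·s - 2·t^2 - t, -4·s·t - s + 2·t], [4·s·t + 4·s + 2·t^2 - 5·t, 2·s^2 + 4·s·t - 5·s]].
At the point, J = [[-35.000, 27.000], [-28.000, -2.000]] (det J = 826.000).
Solving J·Δ = −F gives Δ = (1.009, -0.627).

(1.009, -0.627)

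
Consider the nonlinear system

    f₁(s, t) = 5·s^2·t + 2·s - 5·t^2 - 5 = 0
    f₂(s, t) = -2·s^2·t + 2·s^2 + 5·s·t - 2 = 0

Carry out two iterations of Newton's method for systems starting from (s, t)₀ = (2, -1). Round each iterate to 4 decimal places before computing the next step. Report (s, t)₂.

(1.1404, -0.0391)

At (2, -1): F = (-26.0000, 4.0000).
Jacobian J = [[10·s·t + 2, 5·s^2 - 10·t], [-4·s·t + 4·s + 5·t, -2·s^2 + 5·s]].
At the point, J = [[-18.0000, 30.0000], [11.0000, 2.0000]] (det J = -366.0000).
Solving J·Δ = −F gives Δ = (-0.4699, 0.5847).
Then the next iterate is (s, t)₁ = (1.5301, -0.4153).
Round to (1.5301, -0.4153) and repeat: F = (-7.663685, 1.449765), J = [[-4.354505, 15.859030], [6.585702, 2.968088]].
Δ = (-0.3897, 0.3762), so (s, t)₂ = (1.1404, -0.0391).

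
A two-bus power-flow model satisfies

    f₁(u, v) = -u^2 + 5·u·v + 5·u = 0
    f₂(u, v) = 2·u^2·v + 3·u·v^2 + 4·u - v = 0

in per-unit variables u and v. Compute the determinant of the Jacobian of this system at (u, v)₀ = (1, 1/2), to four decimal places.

-11.7500

J = [[-2·u + 5·v + 5, 5·u], [4·u·v + 3·v^2 + 4, 2·u^2 + 6·u·v - 1]].
At the point, J = [[5.5000, 5.0000], [6.7500, 4.0000]].
det J = -11.7500.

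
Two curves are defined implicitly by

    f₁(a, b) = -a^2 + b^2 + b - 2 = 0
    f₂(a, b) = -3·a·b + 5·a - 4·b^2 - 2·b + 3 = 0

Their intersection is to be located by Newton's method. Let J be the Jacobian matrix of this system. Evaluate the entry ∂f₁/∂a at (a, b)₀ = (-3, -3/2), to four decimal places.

6.0000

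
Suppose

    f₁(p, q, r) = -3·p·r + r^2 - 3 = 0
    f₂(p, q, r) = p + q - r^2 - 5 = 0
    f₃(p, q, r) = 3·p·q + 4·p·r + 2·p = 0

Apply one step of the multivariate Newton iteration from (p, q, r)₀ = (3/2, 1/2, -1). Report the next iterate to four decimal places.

(4.0211, -1.1175, 0.5482)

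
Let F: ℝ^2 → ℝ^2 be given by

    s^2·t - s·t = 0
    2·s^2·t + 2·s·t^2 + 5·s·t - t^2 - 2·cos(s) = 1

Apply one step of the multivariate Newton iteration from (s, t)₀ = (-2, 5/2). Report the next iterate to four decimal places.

(-1.4143, 1.2202)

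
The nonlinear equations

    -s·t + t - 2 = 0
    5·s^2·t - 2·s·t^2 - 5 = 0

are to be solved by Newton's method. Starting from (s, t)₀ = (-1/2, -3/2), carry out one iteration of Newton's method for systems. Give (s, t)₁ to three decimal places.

(1.518, -0.684)

At (-1/2, -3/2): F = (-4.250, -4.625).
Jacobian J = [[-t, -s + 1], [10·s·t - 2·t^2, 5·s^2 - 4·s·t]].
At the point, J = [[1.500, 1.500], [3.000, -1.750]] (det J = -7.125).
Solving J·Δ = −F gives Δ = (2.018, 0.816).
Then the next iterate is (s, t)₁ = (1.518, -0.684).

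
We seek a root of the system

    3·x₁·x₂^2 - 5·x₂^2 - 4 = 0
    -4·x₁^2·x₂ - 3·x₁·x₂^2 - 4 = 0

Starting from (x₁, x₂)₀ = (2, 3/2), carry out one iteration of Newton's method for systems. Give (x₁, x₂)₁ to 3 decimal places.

(3.341, -0.933)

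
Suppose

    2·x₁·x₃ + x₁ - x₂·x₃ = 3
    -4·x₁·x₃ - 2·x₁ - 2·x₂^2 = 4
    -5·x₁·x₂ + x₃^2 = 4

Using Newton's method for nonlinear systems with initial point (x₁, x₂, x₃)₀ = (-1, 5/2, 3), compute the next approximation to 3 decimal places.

(-2.920, 2.253, -3.711)

At (-1, 5/2, 3): F = (-17.500, -2.500, 17.500).
Jacobian J = [[2·x₃ + 1, -x₃, 2·x₁ - x₂], [-4·x₃ - 2, -4·x₂, -4·x₁], [-5·x₂, -5·x₁, 2·x₃]].
At the point, J = [[7.000, -3.000, -4.500], [-14.000, -10.000, 4.000], [-12.500, 5.000, 6.000]] (det J = 215.500).
Solving J·Δ = −F gives Δ = (-1.920, -0.247, -6.711).
Then the next iterate is (x₁, x₂, x₃)₁ = (-2.920, 2.253, -3.711).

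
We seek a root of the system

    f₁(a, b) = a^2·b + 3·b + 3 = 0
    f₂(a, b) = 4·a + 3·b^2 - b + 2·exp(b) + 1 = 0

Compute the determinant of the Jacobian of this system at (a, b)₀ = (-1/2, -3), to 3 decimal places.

J = [[2·a·b, a^2 + 3], [4, 6·b + 2·exp(b) - 1]].
At the point, J = [[3.000, 3.250], [4.000, -18.90043]].
det J = -69.701.

-69.701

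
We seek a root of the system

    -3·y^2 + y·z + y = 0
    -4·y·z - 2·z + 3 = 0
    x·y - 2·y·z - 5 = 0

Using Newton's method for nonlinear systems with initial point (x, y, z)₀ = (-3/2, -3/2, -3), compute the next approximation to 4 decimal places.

(-6.6920, -0.8804, -2.6087)

At (-3/2, -3/2, -3): F = (-3.7500, -9.0000, -11.7500).
Jacobian J = [[0, -6·y + z + 1, y], [0, -4·z, -4·y - 2], [y, x - 2·z, -2·y]].
At the point, J = [[0.0000, 7.0000, -1.5000], [0.0000, 12.0000, 4.0000], [-1.5000, 4.5000, 3.0000]] (det J = -69.0000).
Solving J·Δ = −F gives Δ = (-5.1920, 0.6196, 0.3913).
Then the next iterate is (x, y, z)₁ = (-6.6920, -0.8804, -2.6087).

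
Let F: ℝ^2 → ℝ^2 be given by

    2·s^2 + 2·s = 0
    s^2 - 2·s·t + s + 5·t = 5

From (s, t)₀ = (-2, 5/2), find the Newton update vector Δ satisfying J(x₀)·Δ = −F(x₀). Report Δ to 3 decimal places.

At (-2, 5/2): F = (4.000, 19.500).
Jacobian J = [[4·s + 2, 0], [2·s - 2·t + 1, -2·s + 5]].
At the point, J = [[-6.000, 0.000], [-8.000, 9.000]] (det J = -54.000).
Solving J·Δ = −F gives Δ = (0.667, -1.574).

(0.667, -1.574)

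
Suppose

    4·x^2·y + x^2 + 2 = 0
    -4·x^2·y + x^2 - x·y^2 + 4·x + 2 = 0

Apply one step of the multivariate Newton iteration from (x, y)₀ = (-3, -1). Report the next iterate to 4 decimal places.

At (-3, -1): F = (-25.0000, 38.0000).
Jacobian J = [[8·x·y + 2·x, 4·x^2], [-8·x·y + 2·x - y^2 + 4, -4·x^2 - 2·x·y]].
At the point, J = [[18.0000, 36.0000], [-27.0000, -42.0000]] (det J = 216.0000).
Solving J·Δ = −F gives Δ = (1.4722, -0.0417).
Then the next iterate is (x, y)₁ = (-1.5278, -1.0417).

(-1.5278, -1.0417)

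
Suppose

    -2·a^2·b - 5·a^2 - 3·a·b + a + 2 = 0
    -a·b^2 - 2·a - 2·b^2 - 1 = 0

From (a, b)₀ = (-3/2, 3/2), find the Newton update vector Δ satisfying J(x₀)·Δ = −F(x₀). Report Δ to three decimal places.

(0.524, -0.902)

At (-3/2, 3/2): F = (-10.750, 0.875).
Jacobian J = [[-4·a·b - 10·a - 3·b + 1, -2·a^2 - 3·a], [-b^2 - 2, -2·a·b - 4·b]].
At the point, J = [[20.500, 0.000], [-4.250, -1.500]] (det J = -30.750).
Solving J·Δ = −F gives Δ = (0.524, -0.902).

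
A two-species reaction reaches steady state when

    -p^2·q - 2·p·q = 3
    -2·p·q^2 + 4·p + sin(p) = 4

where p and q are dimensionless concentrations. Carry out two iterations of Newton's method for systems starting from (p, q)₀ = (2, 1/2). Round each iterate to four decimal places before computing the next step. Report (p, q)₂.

At (2, 1/2): F = (-7.0000, 3.909297).
Jacobian J = [[-2·p·q - 2·q, -p^2 - 2·p], [-2·q^2 + cos(p) + 4, -4·p·q]].
At the point, J = [[-3.0000, -8.0000], [3.083853, -4.0000]] (det J = 36.670825).
Solving J·Δ = −F gives Δ = (-1.6164, -0.2689).
Then the next iterate is (p, q)₁ = (0.3836, 0.2311).
Round to (0.3836, 0.2311) and repeat: F = (-3.211306, -2.132313), J = [[-0.639500, -0.914349], [4.820509, -0.354600]].
Δ = (0.1750, -3.6345), so (p, q)₂ = (0.5586, -3.4034).

(0.5586, -3.4034)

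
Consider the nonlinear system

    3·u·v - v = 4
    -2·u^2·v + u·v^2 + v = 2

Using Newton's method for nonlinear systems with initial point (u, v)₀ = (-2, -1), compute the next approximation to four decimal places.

At (-2, -1): F = (3.0000, 3.0000).
Jacobian J = [[3·v, 3·u - 1], [-4·u·v + v^2, -2·u^2 + 2·u·v + 1]].
At the point, J = [[-3.0000, -7.0000], [-7.0000, -3.0000]] (det J = -40.0000).
Solving J·Δ = −F gives Δ = (0.3000, 0.3000).
Then the next iterate is (u, v)₁ = (-1.7000, -0.7000).

(-1.7000, -0.7000)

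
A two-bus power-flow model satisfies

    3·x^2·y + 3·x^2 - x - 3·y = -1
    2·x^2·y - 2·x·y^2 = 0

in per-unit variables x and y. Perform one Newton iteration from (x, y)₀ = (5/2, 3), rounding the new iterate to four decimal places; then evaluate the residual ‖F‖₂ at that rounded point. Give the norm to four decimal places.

18.6606

At (5/2, 3): F = (64.5000, -7.5000).
Jacobian J = [[6·x·y + 6·x - 1, 3·x^2 - 3], [4·x·y - 2·y^2, 2·x^2 - 4·x·y]].
At the point, J = [[59.0000, 15.7500], [12.0000, -17.5000]] (det J = -1221.5000).
Solving J·Δ = −F gives Δ = (-0.8274, -0.9959).
Then the next iterate is (x, y)₁ = (1.6726, 2.0041).
Re-evaluating at (1.6726, 2.0041): F = (18.527827, -2.222414), so ‖F‖₂ = 18.6606.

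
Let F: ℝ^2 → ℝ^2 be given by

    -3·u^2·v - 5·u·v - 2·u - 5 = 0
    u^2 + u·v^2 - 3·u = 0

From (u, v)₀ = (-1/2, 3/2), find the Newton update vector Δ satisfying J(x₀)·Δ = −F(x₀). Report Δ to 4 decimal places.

(-0.0917, 0.5237)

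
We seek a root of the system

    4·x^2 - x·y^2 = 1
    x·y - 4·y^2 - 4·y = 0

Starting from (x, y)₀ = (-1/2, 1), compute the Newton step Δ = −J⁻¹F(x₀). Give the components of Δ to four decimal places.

(-0.0366, -0.6829)

At (-1/2, 1): F = (0.5000, -8.5000).
Jacobian J = [[8·x - y^2, -2·x·y], [y, x - 8·y - 4]].
At the point, J = [[-5.0000, 1.0000], [1.0000, -12.5000]] (det J = 61.5000).
Solving J·Δ = −F gives Δ = (-0.0366, -0.6829).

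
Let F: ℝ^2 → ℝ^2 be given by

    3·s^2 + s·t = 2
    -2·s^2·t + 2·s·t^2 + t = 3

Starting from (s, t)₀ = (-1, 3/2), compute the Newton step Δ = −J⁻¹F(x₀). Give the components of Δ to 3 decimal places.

At (-1, 3/2): F = (-0.500, -9.000).
Jacobian J = [[6·s + t, s], [-4·s·t + 2·t^2, -2·s^2 + 4·s·t + 1]].
At the point, J = [[-4.500, -1.000], [10.500, -7.000]] (det J = 42.000).
Solving J·Δ = −F gives Δ = (0.131, -1.089).

(0.131, -1.089)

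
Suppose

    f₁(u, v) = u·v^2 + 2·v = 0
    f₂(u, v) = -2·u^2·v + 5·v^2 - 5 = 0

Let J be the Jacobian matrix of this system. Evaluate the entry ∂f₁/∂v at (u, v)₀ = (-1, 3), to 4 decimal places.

∂f₁/∂v = 2·u·v + 2.
At (-1, 3) this is -4.0000.

-4.0000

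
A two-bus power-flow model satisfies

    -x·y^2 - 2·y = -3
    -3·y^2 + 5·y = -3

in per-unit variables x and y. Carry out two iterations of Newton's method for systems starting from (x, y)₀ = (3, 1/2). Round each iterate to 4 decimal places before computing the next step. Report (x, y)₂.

At (3, 1/2): F = (1.2500, 4.7500).
Jacobian J = [[-y^2, -2·x·y - 2], [0, -6·y + 5]].
At the point, J = [[-0.2500, -5.0000], [0.0000, 2.0000]] (det J = -0.5000).
Solving J·Δ = −F gives Δ = (52.5000, -2.3750).
Then the next iterate is (x, y)₁ = (55.5000, -1.8750).
Round to (55.5000, -1.8750) and repeat: F = (-188.367188, -16.921875), J = [[-3.515625, 206.1250], [0.0000, 16.2500]].
Δ = (7.4753, 1.0413), so (x, y)₂ = (62.9753, -0.8337).

(62.9753, -0.8337)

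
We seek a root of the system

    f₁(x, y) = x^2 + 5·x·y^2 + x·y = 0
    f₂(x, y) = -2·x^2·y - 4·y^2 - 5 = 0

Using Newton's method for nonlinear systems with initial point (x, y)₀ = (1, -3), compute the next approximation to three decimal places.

At (1, -3): F = (43.000, -35.000).
Jacobian J = [[2·x + 5·y^2 + y, 10·x·y + x], [-4·x·y, -2·x^2 - 8·y]].
At the point, J = [[44.000, -29.000], [12.000, 22.000]] (det J = 1316.000).
Solving J·Δ = −F gives Δ = (0.052, 1.562).
Then the next iterate is (x, y)₁ = (1.052, -1.438).

(1.052, -1.438)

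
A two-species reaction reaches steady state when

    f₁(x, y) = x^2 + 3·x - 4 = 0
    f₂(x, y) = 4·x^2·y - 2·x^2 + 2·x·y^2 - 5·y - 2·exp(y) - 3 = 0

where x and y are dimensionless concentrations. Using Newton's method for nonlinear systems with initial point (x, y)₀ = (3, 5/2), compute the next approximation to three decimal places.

(1.444, 3.168)

At (3, 5/2): F = (14.000, 69.63501).
Jacobian J = [[2·x + 3, 0], [8·x·y - 4·x + 2·y^2, 4·x^2 + 4·x·y - 2·exp(y) - 5]].
At the point, J = [[9.000, 0.000], [60.500, 36.63501]] (det J = 329.71511).
Solving J·Δ = −F gives Δ = (-1.556, 0.668).
Then the next iterate is (x, y)₁ = (1.444, 3.168).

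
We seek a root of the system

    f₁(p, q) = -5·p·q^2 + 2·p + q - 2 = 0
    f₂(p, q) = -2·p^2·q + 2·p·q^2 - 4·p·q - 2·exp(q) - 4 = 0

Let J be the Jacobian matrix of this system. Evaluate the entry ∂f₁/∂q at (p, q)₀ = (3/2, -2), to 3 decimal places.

31.000

∂f₁/∂q = -10·p·q + 1.
At (3/2, -2) this is 31.000.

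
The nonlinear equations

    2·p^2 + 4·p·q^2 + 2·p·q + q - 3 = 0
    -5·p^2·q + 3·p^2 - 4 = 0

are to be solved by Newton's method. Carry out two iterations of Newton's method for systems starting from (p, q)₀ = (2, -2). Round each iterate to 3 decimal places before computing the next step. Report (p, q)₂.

At (2, -2): F = (27.000, 48.000).
Jacobian J = [[4·p + 4·q^2 + 2·q, 8·p·q + 2·p + 1], [-10·p·q + 6·p, -5·p^2]].
At the point, J = [[20.000, -27.000], [52.000, -20.000]] (det J = 1004.000).
Solving J·Δ = −F gives Δ = (-0.753, 0.442).
Then the next iterate is (p, q)₁ = (1.247, -1.558).
Round to (1.247, -1.558) and repeat: F = (6.77406, 12.77855), J = [[11.58146, -12.04861], [26.91026, -7.77505]].
Δ = (-0.433, 0.146), so (p, q)₂ = (0.814, -1.412).

(0.814, -1.412)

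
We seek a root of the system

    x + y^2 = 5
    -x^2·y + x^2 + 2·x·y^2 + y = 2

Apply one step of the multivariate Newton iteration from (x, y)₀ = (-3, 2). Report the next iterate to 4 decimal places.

(-0.0455, 2.2614)

At (-3, 2): F = (-4.0000, -33.0000).
Jacobian J = [[1, 2·y], [-2·x·y + 2·x + 2·y^2, -x^2 + 4·x·y + 1]].
At the point, J = [[1.0000, 4.0000], [14.0000, -32.0000]] (det J = -88.0000).
Solving J·Δ = −F gives Δ = (2.9545, 0.2614).
Then the next iterate is (x, y)₁ = (-0.0455, 2.2614).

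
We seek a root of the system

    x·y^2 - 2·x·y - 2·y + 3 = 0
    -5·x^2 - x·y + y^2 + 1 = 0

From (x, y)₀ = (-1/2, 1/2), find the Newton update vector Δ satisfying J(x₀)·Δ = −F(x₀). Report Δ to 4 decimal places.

(-0.7000, 1.9333)

At (-1/2, 1/2): F = (2.3750, 0.2500).
Jacobian J = [[y^2 - 2·y, 2·x·y - 2·x - 2], [-10·x - y, -x + 2·y]].
At the point, J = [[-0.7500, -1.5000], [4.5000, 1.5000]] (det J = 5.6250).
Solving J·Δ = −F gives Δ = (-0.7000, 1.9333).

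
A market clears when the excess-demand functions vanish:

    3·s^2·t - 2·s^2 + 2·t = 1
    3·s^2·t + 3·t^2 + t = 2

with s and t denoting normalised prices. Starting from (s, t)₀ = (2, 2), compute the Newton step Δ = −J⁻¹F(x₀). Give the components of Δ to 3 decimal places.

At (2, 2): F = (19.000, 36.000).
Jacobian J = [[6·s·t - 4·s, 3·s^2 + 2], [6·s·t, 3·s^2 + 6·t + 1]].
At the point, J = [[16.000, 14.000], [24.000, 25.000]] (det J = 64.000).
Solving J·Δ = −F gives Δ = (0.453, -1.875).

(0.453, -1.875)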